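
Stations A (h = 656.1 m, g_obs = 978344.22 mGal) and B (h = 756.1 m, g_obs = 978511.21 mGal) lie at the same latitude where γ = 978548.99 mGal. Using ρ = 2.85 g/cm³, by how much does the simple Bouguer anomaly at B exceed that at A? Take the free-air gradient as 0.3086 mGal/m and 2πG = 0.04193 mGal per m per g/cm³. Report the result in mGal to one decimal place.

185.9

Δg_SB(A) = 978344.22 − 978548.99 + 0.3086×656.1 − 0.04193×2.85×656.1 = -80.70 mGal
Δg_SB(B) = 978511.21 − 978548.99 + 0.3086×756.1 − 0.04193×2.85×756.1 = 105.20 mGal
Difference = 105.20 − (-80.70) = 185.90 mGal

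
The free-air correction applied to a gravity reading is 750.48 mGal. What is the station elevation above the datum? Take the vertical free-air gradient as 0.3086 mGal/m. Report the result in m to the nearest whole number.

2432

h = 750.48 / 0.3086 = 2431.89 m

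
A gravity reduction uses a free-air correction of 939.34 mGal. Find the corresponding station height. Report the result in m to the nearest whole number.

3044

h = 939.34 / 0.3086 = 3043.88 m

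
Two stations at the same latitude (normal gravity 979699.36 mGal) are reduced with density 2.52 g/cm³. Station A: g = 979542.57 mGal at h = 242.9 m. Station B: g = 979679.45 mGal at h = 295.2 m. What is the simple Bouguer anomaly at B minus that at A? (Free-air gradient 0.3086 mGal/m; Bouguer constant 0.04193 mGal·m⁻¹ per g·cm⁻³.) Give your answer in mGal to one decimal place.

Δg_SB(A) = 979542.57 − 979699.36 + 0.3086×242.9 − 0.04193×2.52×242.9 = -107.50 mGal
Δg_SB(B) = 979679.45 − 979699.36 + 0.3086×295.2 − 0.04193×2.52×295.2 = 40.00 mGal
Difference = 40.00 − (-107.50) = 147.50 mGal

147.5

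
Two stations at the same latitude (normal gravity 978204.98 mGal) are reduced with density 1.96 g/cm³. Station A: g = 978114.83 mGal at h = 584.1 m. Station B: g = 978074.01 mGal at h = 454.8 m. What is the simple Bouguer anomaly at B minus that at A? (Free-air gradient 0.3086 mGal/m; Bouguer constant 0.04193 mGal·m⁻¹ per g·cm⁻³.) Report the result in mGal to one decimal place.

Δg_SB(A) = 978114.83 − 978204.98 + 0.3086×584.1 − 0.04193×1.96×584.1 = 42.10 mGal
Δg_SB(B) = 978074.01 − 978204.98 + 0.3086×454.8 − 0.04193×1.96×454.8 = -28.00 mGal
Difference = -28.00 − (42.10) = -70.10 mGal

-70.1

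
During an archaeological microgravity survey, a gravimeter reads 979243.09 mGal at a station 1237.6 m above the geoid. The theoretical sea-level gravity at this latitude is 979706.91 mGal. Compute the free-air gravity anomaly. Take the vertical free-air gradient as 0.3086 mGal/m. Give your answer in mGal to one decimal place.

-81.9

Free-air correction = 0.3086 × 1237.6 = 381.92 mGal
Free-air anomaly = 979243.09 − 979706.91 + (381.92) = -81.90 mGal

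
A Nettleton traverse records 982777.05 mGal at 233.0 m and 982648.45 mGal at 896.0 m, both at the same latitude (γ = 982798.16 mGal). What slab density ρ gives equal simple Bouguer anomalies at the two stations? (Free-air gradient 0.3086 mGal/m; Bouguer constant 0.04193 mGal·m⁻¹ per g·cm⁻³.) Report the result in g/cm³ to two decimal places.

2.73

Δg_obs = 982648.45 − 982777.05 = -128.60 mGal over Δh = 896.0 − 233.0 = 663.0 m
Equal Bouguer anomalies ⇒ Δg_obs + (0.3086 − 0.04193ρ)·Δh = 0
0.3086 − 0.04193ρ = −Δg_obs/Δh = 0.19397
ρ = (0.3086 − 0.19397) / 0.04193 = 2.73 g/cm³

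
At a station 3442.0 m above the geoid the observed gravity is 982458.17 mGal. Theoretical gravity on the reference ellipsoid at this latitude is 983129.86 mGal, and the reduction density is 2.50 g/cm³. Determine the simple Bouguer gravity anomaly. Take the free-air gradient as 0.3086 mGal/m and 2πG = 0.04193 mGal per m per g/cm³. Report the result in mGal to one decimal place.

Free-air correction = 0.3086 × 3442.0 = 1062.20 mGal
Free-air anomaly = 982458.17 − 983129.86 + (1062.20) = 390.51 mGal
Bouguer slab correction = 0.04193 × 2.50 × 3442.0 = 360.81 mGal
Simple Bouguer anomaly = 390.51 − (360.81) = 29.70 mGal

29.7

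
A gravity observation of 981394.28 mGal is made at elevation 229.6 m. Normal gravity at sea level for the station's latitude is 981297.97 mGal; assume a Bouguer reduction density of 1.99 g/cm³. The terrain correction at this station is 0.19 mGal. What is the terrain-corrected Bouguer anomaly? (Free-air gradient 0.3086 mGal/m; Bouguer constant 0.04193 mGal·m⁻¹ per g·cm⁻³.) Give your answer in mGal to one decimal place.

148.2

Free-air correction = 0.3086 × 229.6 = 70.85 mGal
Free-air anomaly = 981394.28 − 981297.97 + (70.85) = 167.16 mGal
Bouguer slab correction = 0.04193 × 1.99 × 229.6 = 19.16 mGal
Simple Bouguer anomaly = 167.16 − (19.16) = 148.00 mGal
Complete Bouguer anomaly = 148.00 + 0.19 = 148.19 mGal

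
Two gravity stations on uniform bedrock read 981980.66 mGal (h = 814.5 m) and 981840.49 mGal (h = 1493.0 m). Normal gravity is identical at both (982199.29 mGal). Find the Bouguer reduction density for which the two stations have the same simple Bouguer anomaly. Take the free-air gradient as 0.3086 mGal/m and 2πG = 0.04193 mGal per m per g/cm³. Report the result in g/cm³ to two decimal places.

Δg_obs = 981840.49 − 981980.66 = -140.17 mGal over Δh = 1493.0 − 814.5 = 678.5 m
Equal Bouguer anomalies ⇒ Δg_obs + (0.3086 − 0.04193ρ)·Δh = 0
0.3086 − 0.04193ρ = −Δg_obs/Δh = 0.20659
ρ = (0.3086 − 0.20659) / 0.04193 = 2.43 g/cm³

2.43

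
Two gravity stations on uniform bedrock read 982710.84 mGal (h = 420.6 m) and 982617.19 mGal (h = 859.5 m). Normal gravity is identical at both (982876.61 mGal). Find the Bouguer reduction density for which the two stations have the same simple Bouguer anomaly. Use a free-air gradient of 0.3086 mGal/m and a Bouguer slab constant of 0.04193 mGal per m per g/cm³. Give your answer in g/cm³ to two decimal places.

2.27

Δg_obs = 982617.19 − 982710.84 = -93.65 mGal over Δh = 859.5 − 420.6 = 438.9 m
Equal Bouguer anomalies ⇒ Δg_obs + (0.3086 − 0.04193ρ)·Δh = 0
0.3086 − 0.04193ρ = −Δg_obs/Δh = 0.21337
ρ = (0.3086 − 0.21337) / 0.04193 = 2.27 g/cm³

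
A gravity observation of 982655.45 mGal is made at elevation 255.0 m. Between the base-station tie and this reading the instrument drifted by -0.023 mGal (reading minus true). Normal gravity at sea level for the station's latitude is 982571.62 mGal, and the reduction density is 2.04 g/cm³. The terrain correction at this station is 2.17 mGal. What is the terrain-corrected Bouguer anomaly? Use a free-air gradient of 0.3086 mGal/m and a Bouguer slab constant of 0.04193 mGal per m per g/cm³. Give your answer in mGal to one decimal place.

142.9

Drift-corrected reading = 982655.45 − (-0.023) = 982655.473 mGal
Free-air correction = 0.3086 × 255.0 = 78.69 mGal
Free-air anomaly = 982655.473 − 982571.62 + (78.69) = 162.543 mGal
Bouguer slab correction = 0.04193 × 2.04 × 255.0 = 21.81 mGal
Simple Bouguer anomaly = 162.543 − (21.81) = 140.733 mGal
Complete Bouguer anomaly = 140.733 + 2.17 = 142.903 mGal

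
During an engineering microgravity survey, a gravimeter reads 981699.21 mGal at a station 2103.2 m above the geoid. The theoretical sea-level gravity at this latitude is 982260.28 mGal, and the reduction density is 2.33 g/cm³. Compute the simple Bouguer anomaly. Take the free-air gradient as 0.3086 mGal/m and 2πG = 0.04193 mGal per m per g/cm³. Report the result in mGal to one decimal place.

Free-air correction = 0.3086 × 2103.2 = 649.05 mGal
Free-air anomaly = 981699.21 − 982260.28 + (649.05) = 87.98 mGal
Bouguer slab correction = 0.04193 × 2.33 × 2103.2 = 205.48 mGal
Simple Bouguer anomaly = 87.98 − (205.48) = -117.50 mGal

-117.5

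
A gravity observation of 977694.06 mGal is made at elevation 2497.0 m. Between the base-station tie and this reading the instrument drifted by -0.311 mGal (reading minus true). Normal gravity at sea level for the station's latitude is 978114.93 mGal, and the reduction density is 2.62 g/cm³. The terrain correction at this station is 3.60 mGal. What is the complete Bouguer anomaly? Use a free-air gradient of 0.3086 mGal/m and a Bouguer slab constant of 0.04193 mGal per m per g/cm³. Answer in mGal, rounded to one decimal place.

Drift-corrected reading = 977694.06 − (-0.311) = 977694.371 mGal
Free-air correction = 0.3086 × 2497.0 = 770.57 mGal
Free-air anomaly = 977694.371 − 978114.93 + (770.57) = 350.011 mGal
Bouguer slab correction = 0.04193 × 2.62 × 2497.0 = 274.31 mGal
Simple Bouguer anomaly = 350.011 − (274.31) = 75.701 mGal
Complete Bouguer anomaly = 75.701 + 3.60 = 79.301 mGal

79.3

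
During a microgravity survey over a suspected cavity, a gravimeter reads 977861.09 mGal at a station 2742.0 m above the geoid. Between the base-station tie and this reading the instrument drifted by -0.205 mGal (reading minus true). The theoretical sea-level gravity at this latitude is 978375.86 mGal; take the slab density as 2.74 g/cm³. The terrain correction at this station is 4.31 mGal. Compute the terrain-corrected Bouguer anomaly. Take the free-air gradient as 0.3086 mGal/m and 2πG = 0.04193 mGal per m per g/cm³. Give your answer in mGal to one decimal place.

Drift-corrected reading = 977861.09 − (-0.205) = 977861.295 mGal
Free-air correction = 0.3086 × 2742.0 = 846.18 mGal
Free-air anomaly = 977861.295 − 978375.86 + (846.18) = 331.615 mGal
Bouguer slab correction = 0.04193 × 2.74 × 2742.0 = 315.02 mGal
Simple Bouguer anomaly = 331.615 − (315.02) = 16.595 mGal
Complete Bouguer anomaly = 16.595 + 4.31 = 20.905 mGal

20.9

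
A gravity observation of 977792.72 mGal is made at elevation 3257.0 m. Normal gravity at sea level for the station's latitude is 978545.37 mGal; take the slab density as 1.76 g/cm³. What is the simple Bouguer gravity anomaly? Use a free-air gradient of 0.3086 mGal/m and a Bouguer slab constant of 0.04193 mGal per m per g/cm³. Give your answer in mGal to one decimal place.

12.1

Free-air correction = 0.3086 × 3257.0 = 1005.11 mGal
Free-air anomaly = 977792.72 − 978545.37 + (1005.11) = 252.46 mGal
Bouguer slab correction = 0.04193 × 1.76 × 3257.0 = 240.36 mGal
Simple Bouguer anomaly = 252.46 − (240.36) = 12.10 mGal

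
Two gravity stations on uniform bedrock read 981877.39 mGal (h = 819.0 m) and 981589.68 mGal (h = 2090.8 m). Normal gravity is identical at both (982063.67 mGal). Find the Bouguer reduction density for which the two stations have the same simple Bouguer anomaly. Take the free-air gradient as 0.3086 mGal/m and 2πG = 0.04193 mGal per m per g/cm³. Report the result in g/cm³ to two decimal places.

Δg_obs = 981589.68 − 981877.39 = -287.71 mGal over Δh = 2090.8 − 819.0 = 1271.8 m
Equal Bouguer anomalies ⇒ Δg_obs + (0.3086 − 0.04193ρ)·Δh = 0
0.3086 − 0.04193ρ = −Δg_obs/Δh = 0.22622
ρ = (0.3086 − 0.22622) / 0.04193 = 1.96 g/cm³

1.96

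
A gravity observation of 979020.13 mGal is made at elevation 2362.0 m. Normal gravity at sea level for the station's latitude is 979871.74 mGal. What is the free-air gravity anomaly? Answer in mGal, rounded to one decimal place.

Free-air correction = 0.3086 × 2362.0 = 728.91 mGal
Free-air anomaly = 979020.13 − 979871.74 + (728.91) = -122.70 mGal

-122.7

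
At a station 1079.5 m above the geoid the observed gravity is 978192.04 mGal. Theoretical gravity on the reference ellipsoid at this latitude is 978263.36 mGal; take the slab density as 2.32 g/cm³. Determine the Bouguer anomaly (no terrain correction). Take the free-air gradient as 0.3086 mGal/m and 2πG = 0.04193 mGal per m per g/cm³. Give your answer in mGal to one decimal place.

Free-air correction = 0.3086 × 1079.5 = 333.13 mGal
Free-air anomaly = 978192.04 − 978263.36 + (333.13) = 261.81 mGal
Bouguer slab correction = 0.04193 × 2.32 × 1079.5 = 105.01 mGal
Simple Bouguer anomaly = 261.81 − (105.01) = 156.80 mGal

156.8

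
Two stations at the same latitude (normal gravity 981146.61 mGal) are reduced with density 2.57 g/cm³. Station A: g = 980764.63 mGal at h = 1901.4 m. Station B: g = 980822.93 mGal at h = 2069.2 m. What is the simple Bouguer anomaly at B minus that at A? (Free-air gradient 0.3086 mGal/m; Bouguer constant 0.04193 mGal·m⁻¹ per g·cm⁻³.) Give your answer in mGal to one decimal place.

Δg_SB(A) = 980764.63 − 981146.61 + 0.3086×1901.4 − 0.04193×2.57×1901.4 = -0.10 mGal
Δg_SB(B) = 980822.93 − 981146.61 + 0.3086×2069.2 − 0.04193×2.57×2069.2 = 91.90 mGal
Difference = 91.90 − (-0.10) = 92.00 mGal

92.0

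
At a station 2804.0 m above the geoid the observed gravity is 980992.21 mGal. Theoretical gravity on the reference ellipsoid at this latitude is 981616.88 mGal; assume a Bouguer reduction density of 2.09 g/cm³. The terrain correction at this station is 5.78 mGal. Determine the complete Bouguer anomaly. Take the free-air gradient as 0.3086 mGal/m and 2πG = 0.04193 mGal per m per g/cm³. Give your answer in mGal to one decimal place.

Free-air correction = 0.3086 × 2804.0 = 865.31 mGal
Free-air anomaly = 980992.21 − 981616.88 + (865.31) = 240.64 mGal
Bouguer slab correction = 0.04193 × 2.09 × 2804.0 = 245.72 mGal
Simple Bouguer anomaly = 240.64 − (245.72) = -5.08 mGal
Complete Bouguer anomaly = -5.08 + 5.78 = 0.70 mGal

0.7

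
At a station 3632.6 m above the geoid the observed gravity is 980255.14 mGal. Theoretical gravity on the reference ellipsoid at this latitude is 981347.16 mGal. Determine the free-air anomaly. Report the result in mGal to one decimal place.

Free-air correction = 0.3086 × 3632.6 = 1121.02 mGal
Free-air anomaly = 980255.14 − 981347.16 + (1121.02) = 29.00 mGal

29.0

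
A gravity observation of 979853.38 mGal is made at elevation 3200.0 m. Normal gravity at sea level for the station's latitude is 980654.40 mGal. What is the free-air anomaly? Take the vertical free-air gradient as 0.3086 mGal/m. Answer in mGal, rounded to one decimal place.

186.5

Free-air correction = 0.3086 × 3200.0 = 987.52 mGal
Free-air anomaly = 979853.38 − 980654.40 + (987.52) = 186.50 mGal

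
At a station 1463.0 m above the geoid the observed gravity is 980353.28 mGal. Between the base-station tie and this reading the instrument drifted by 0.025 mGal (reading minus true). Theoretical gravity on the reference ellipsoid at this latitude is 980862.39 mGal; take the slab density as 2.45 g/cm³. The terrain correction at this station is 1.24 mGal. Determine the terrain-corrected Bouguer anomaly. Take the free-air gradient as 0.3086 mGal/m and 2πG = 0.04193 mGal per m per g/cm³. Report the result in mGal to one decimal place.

-206.7

Drift-corrected reading = 980353.28 − (0.025) = 980353.255 mGal
Free-air correction = 0.3086 × 1463.0 = 451.48 mGal
Free-air anomaly = 980353.255 − 980862.39 + (451.48) = -57.655 mGal
Bouguer slab correction = 0.04193 × 2.45 × 1463.0 = 150.29 mGal
Simple Bouguer anomaly = -57.655 − (150.29) = -207.945 mGal
Complete Bouguer anomaly = -207.945 + 1.24 = -206.705 mGal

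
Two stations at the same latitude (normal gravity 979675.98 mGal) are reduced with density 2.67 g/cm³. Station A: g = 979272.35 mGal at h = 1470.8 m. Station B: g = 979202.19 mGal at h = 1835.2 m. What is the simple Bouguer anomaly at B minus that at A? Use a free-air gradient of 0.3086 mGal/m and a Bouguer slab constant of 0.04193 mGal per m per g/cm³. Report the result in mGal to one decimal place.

1.5

Δg_SB(A) = 979272.35 − 979675.98 + 0.3086×1470.8 − 0.04193×2.67×1470.8 = -114.40 mGal
Δg_SB(B) = 979202.19 − 979675.98 + 0.3086×1835.2 − 0.04193×2.67×1835.2 = -112.90 mGal
Difference = -112.90 − (-114.40) = 1.50 mGal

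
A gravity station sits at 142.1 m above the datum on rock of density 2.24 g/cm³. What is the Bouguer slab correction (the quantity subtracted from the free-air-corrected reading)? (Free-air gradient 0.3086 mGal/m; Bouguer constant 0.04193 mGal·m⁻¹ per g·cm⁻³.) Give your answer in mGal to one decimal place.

Bouguer slab correction = 0.04193 × 2.24 × 142.1 = 13.3 mGal

13.3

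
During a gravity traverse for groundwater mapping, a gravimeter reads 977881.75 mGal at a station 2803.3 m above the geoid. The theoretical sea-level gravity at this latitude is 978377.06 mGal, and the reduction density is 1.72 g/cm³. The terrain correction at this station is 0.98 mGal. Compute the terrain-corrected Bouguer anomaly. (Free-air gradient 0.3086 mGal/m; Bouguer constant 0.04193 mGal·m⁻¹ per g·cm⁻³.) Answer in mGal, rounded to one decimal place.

168.6

Free-air correction = 0.3086 × 2803.3 = 865.10 mGal
Free-air anomaly = 977881.75 − 978377.06 + (865.10) = 369.79 mGal
Bouguer slab correction = 0.04193 × 1.72 × 2803.3 = 202.17 mGal
Simple Bouguer anomaly = 369.79 − (202.17) = 167.62 mGal
Complete Bouguer anomaly = 167.62 + 0.98 = 168.60 mGal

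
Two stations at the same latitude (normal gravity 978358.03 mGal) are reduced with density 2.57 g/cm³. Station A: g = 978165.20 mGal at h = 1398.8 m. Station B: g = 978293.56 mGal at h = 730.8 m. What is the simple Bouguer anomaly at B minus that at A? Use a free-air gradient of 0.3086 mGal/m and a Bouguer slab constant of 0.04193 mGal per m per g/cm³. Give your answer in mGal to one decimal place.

-5.8

Δg_SB(A) = 978165.20 − 978358.03 + 0.3086×1398.8 − 0.04193×2.57×1398.8 = 88.10 mGal
Δg_SB(B) = 978293.56 − 978358.03 + 0.3086×730.8 − 0.04193×2.57×730.8 = 82.30 mGal
Difference = 82.30 − (88.10) = -5.80 mGal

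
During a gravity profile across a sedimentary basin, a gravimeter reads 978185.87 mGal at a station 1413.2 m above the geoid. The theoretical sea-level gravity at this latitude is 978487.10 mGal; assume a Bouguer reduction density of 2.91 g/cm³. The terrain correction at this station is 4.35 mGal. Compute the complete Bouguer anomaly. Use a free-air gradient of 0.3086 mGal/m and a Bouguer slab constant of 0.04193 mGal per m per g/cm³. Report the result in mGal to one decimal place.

Free-air correction = 0.3086 × 1413.2 = 436.11 mGal
Free-air anomaly = 978185.87 − 978487.10 + (436.11) = 134.88 mGal
Bouguer slab correction = 0.04193 × 2.91 × 1413.2 = 172.43 mGal
Simple Bouguer anomaly = 134.88 − (172.43) = -37.55 mGal
Complete Bouguer anomaly = -37.55 + 4.35 = -33.20 mGal

-33.2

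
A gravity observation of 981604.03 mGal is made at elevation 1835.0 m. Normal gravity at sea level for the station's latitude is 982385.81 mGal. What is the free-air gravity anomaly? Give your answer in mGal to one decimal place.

-215.5

Free-air correction = 0.3086 × 1835.0 = 566.28 mGal
Free-air anomaly = 981604.03 − 982385.81 + (566.28) = -215.50 mGal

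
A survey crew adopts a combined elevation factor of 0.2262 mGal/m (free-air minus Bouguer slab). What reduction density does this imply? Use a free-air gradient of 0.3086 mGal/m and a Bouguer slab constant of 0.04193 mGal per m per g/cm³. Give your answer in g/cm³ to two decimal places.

1.97

0.2262 = 0.3086 − 0.04193 × ρ
ρ = (0.3086 − 0.2262) / 0.04193 = 1.97 g/cm³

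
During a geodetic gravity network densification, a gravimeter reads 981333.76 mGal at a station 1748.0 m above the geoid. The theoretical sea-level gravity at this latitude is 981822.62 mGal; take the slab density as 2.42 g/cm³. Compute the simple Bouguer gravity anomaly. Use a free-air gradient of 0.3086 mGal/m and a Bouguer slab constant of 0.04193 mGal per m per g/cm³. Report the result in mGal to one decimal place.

Free-air correction = 0.3086 × 1748.0 = 539.43 mGal
Free-air anomaly = 981333.76 − 981822.62 + (539.43) = 50.57 mGal
Bouguer slab correction = 0.04193 × 2.42 × 1748.0 = 177.37 mGal
Simple Bouguer anomaly = 50.57 − (177.37) = -126.80 mGal

-126.8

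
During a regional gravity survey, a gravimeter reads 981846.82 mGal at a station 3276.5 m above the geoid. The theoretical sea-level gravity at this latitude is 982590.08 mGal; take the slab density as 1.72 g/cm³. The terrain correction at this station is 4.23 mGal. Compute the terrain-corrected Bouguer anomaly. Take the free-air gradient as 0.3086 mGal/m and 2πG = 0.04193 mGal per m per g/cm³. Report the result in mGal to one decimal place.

35.8

Free-air correction = 0.3086 × 3276.5 = 1011.13 mGal
Free-air anomaly = 981846.82 − 982590.08 + (1011.13) = 267.87 mGal
Bouguer slab correction = 0.04193 × 1.72 × 3276.5 = 236.30 mGal
Simple Bouguer anomaly = 267.87 − (236.30) = 31.57 mGal
Complete Bouguer anomaly = 31.57 + 4.23 = 35.80 mGal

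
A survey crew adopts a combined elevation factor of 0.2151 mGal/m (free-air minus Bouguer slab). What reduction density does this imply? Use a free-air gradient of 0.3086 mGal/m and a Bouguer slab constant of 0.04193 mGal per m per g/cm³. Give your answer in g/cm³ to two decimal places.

2.23

0.2151 = 0.3086 − 0.04193 × ρ
ρ = (0.3086 − 0.2151) / 0.04193 = 2.23 g/cm³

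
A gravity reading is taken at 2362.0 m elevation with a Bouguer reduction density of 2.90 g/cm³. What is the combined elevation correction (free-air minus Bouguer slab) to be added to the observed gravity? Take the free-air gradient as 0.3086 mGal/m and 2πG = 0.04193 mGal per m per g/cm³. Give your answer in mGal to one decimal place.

441.7

Combined gradient = 0.3086 − 0.04193 × 2.90 = 0.1870030 mGal/m
Combined elevation correction = 0.1870030 × 2362.0 = 441.7 mGal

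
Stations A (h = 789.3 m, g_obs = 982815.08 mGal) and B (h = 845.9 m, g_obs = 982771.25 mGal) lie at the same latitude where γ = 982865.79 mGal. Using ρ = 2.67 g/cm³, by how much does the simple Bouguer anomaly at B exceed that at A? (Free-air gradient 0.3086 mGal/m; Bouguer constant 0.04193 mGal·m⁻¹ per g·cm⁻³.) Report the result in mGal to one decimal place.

Δg_SB(A) = 982815.08 − 982865.79 + 0.3086×789.3 − 0.04193×2.67×789.3 = 104.50 mGal
Δg_SB(B) = 982771.25 − 982865.79 + 0.3086×845.9 − 0.04193×2.67×845.9 = 71.80 mGal
Difference = 71.80 − (104.50) = -32.70 mGal

-32.7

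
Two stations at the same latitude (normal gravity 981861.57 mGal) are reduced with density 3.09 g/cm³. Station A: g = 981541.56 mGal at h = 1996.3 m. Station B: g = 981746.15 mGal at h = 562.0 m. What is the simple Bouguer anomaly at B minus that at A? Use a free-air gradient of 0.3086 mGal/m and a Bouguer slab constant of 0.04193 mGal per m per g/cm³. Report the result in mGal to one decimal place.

Δg_SB(A) = 981541.56 − 981861.57 + 0.3086×1996.3 − 0.04193×3.09×1996.3 = 37.40 mGal
Δg_SB(B) = 981746.15 − 981861.57 + 0.3086×562.0 − 0.04193×3.09×562.0 = -14.80 mGal
Difference = -14.80 − (37.40) = -52.20 mGal

-52.2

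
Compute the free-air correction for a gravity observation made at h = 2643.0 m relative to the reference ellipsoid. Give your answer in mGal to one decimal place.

815.6

Free-air correction = 0.3086 × 2643.0 = 815.6 mGal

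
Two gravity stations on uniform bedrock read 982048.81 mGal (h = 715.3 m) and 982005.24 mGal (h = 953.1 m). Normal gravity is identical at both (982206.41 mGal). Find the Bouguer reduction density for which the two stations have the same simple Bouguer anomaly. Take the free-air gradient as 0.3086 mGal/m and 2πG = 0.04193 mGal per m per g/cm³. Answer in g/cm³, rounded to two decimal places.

Δg_obs = 982005.24 − 982048.81 = -43.57 mGal over Δh = 953.1 − 715.3 = 237.8 m
Equal Bouguer anomalies ⇒ Δg_obs + (0.3086 − 0.04193ρ)·Δh = 0
0.3086 − 0.04193ρ = −Δg_obs/Δh = 0.18322
ρ = (0.3086 − 0.18322) / 0.04193 = 2.99 g/cm³

2.99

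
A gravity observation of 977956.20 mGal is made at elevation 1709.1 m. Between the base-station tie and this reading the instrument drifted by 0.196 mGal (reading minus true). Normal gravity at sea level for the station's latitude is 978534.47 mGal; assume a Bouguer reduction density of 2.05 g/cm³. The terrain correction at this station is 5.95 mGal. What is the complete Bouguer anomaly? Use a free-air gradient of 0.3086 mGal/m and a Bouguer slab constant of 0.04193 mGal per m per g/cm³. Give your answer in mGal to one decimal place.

Drift-corrected reading = 977956.20 − (0.196) = 977956.004 mGal
Free-air correction = 0.3086 × 1709.1 = 527.43 mGal
Free-air anomaly = 977956.004 − 978534.47 + (527.43) = -51.036 mGal
Bouguer slab correction = 0.04193 × 2.05 × 1709.1 = 146.91 mGal
Simple Bouguer anomaly = -51.036 − (146.91) = -197.946 mGal
Complete Bouguer anomaly = -197.946 + 5.95 = -191.996 mGal

-192.0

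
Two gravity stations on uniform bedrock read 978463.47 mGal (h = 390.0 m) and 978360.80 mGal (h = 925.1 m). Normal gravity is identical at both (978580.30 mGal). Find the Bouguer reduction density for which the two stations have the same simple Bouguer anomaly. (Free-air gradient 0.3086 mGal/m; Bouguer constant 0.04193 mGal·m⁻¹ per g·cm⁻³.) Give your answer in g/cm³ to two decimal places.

Δg_obs = 978360.80 − 978463.47 = -102.67 mGal over Δh = 925.1 − 390.0 = 535.1 m
Equal Bouguer anomalies ⇒ Δg_obs + (0.3086 − 0.04193ρ)·Δh = 0
0.3086 − 0.04193ρ = −Δg_obs/Δh = 0.19187
ρ = (0.3086 − 0.19187) / 0.04193 = 2.78 g/cm³

2.78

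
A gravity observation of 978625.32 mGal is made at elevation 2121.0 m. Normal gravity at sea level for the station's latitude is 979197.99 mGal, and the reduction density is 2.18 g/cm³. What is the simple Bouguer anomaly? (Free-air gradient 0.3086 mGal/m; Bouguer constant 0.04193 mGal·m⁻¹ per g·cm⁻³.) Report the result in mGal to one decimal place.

-112.0

Free-air correction = 0.3086 × 2121.0 = 654.54 mGal
Free-air anomaly = 978625.32 − 979197.99 + (654.54) = 81.87 mGal
Bouguer slab correction = 0.04193 × 2.18 × 2121.0 = 193.88 mGal
Simple Bouguer anomaly = 81.87 − (193.88) = -112.01 mGal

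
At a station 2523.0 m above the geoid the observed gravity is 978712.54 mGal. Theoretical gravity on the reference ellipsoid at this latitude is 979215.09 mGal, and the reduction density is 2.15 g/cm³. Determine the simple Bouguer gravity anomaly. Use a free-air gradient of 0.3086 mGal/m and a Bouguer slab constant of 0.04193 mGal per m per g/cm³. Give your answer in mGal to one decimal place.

48.6

Free-air correction = 0.3086 × 2523.0 = 778.60 mGal
Free-air anomaly = 978712.54 − 979215.09 + (778.60) = 276.05 mGal
Bouguer slab correction = 0.04193 × 2.15 × 2523.0 = 227.45 mGal
Simple Bouguer anomaly = 276.05 − (227.45) = 48.60 mGal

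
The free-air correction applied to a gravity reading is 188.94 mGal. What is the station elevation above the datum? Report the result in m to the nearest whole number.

612

h = 188.94 / 0.3086 = 612.25 m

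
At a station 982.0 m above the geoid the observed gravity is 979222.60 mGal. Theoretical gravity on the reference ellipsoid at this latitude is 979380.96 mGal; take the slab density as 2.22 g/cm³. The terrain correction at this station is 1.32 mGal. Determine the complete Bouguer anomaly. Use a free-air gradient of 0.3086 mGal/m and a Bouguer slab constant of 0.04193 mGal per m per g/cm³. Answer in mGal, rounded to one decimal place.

Free-air correction = 0.3086 × 982.0 = 303.05 mGal
Free-air anomaly = 979222.60 − 979380.96 + (303.05) = 144.69 mGal
Bouguer slab correction = 0.04193 × 2.22 × 982.0 = 91.41 mGal
Simple Bouguer anomaly = 144.69 − (91.41) = 53.28 mGal
Complete Bouguer anomaly = 53.28 + 1.32 = 54.60 mGal

54.6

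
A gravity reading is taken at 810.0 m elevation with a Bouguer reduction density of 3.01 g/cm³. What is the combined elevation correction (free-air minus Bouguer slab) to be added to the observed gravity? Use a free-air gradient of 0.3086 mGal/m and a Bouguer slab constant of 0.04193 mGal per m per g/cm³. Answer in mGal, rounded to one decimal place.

Combined gradient = 0.3086 − 0.04193 × 3.01 = 0.1823907 mGal/m
Combined elevation correction = 0.1823907 × 810.0 = 147.7 mGal

147.7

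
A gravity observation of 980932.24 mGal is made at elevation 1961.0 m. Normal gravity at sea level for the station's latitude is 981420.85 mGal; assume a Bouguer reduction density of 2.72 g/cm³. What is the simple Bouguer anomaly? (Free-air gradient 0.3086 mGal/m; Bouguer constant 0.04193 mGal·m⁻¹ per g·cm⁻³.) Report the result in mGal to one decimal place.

-107.1

Free-air correction = 0.3086 × 1961.0 = 605.16 mGal
Free-air anomaly = 980932.24 − 981420.85 + (605.16) = 116.55 mGal
Bouguer slab correction = 0.04193 × 2.72 × 1961.0 = 223.65 mGal
Simple Bouguer anomaly = 116.55 − (223.65) = -107.10 mGal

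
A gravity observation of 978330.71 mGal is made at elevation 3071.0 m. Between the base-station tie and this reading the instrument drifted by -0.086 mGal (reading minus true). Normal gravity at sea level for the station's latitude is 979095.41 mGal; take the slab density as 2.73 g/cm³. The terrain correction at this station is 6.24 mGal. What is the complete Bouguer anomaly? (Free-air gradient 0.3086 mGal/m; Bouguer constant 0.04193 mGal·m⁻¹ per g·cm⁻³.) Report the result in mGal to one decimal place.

Drift-corrected reading = 978330.71 − (-0.086) = 978330.796 mGal
Free-air correction = 0.3086 × 3071.0 = 947.71 mGal
Free-air anomaly = 978330.796 − 979095.41 + (947.71) = 183.096 mGal
Bouguer slab correction = 0.04193 × 2.73 × 3071.0 = 351.53 mGal
Simple Bouguer anomaly = 183.096 − (351.53) = -168.434 mGal
Complete Bouguer anomaly = -168.434 + 6.24 = -162.194 mGal

-162.2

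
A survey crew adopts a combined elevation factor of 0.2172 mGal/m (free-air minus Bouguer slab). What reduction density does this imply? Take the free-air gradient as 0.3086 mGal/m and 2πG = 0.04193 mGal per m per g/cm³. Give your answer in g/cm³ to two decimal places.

0.2172 = 0.3086 − 0.04193 × ρ
ρ = (0.3086 − 0.2172) / 0.04193 = 2.18 g/cm³

2.18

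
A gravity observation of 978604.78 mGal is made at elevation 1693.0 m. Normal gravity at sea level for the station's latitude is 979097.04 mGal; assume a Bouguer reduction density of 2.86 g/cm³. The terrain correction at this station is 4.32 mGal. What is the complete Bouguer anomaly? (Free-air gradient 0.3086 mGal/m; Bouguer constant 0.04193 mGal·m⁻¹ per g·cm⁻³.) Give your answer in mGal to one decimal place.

Free-air correction = 0.3086 × 1693.0 = 522.46 mGal
Free-air anomaly = 978604.78 − 979097.04 + (522.46) = 30.20 mGal
Bouguer slab correction = 0.04193 × 2.86 × 1693.0 = 203.02 mGal
Simple Bouguer anomaly = 30.20 − (203.02) = -172.82 mGal
Complete Bouguer anomaly = -172.82 + 4.32 = -168.50 mGal

-168.5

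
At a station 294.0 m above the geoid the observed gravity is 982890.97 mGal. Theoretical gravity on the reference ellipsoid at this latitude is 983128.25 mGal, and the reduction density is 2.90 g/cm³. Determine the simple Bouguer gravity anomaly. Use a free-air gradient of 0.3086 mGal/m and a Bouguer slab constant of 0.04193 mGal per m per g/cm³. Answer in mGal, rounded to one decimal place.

Free-air correction = 0.3086 × 294.0 = 90.73 mGal
Free-air anomaly = 982890.97 − 983128.25 + (90.73) = -146.55 mGal
Bouguer slab correction = 0.04193 × 2.90 × 294.0 = 35.75 mGal
Simple Bouguer anomaly = -146.55 − (35.75) = -182.30 mGal

-182.3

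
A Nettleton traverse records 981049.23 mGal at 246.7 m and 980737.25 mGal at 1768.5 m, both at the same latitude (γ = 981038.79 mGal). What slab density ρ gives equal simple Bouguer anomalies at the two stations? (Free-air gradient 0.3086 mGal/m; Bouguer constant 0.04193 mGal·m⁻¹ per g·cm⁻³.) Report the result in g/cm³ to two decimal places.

Δg_obs = 980737.25 − 981049.23 = -311.98 mGal over Δh = 1768.5 − 246.7 = 1521.8 m
Equal Bouguer anomalies ⇒ Δg_obs + (0.3086 − 0.04193ρ)·Δh = 0
0.3086 − 0.04193ρ = −Δg_obs/Δh = 0.20501
ρ = (0.3086 − 0.20501) / 0.04193 = 2.47 g/cm³

2.47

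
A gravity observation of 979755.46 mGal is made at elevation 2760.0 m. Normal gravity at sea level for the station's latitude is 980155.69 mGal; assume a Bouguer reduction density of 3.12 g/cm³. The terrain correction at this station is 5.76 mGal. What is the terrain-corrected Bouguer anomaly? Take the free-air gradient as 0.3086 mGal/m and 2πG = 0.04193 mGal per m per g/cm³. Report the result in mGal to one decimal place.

Free-air correction = 0.3086 × 2760.0 = 851.74 mGal
Free-air anomaly = 979755.46 − 980155.69 + (851.74) = 451.51 mGal
Bouguer slab correction = 0.04193 × 3.12 × 2760.0 = 361.07 mGal
Simple Bouguer anomaly = 451.51 − (361.07) = 90.44 mGal
Complete Bouguer anomaly = 90.44 + 5.76 = 96.20 mGal

96.2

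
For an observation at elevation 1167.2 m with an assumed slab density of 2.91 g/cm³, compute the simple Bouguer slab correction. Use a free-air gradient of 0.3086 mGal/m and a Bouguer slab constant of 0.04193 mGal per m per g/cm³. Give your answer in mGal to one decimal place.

142.4

Bouguer slab correction = 0.04193 × 2.91 × 1167.2 = 142.4 mGal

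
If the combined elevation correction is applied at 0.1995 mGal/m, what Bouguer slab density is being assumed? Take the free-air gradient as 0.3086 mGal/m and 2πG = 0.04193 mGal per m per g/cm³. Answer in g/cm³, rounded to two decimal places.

2.60

0.1995 = 0.3086 − 0.04193 × ρ
ρ = (0.3086 − 0.1995) / 0.04193 = 2.60 g/cm³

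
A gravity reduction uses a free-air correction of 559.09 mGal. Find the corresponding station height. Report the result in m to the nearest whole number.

h = 559.09 / 0.3086 = 1811.70 m

1812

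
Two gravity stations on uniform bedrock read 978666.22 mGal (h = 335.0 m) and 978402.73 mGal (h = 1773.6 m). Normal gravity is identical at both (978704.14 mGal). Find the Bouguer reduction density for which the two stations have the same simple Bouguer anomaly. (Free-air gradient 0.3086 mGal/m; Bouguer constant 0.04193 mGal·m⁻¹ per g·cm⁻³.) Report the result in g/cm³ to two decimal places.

2.99

Δg_obs = 978402.73 − 978666.22 = -263.49 mGal over Δh = 1773.6 − 335.0 = 1438.6 m
Equal Bouguer anomalies ⇒ Δg_obs + (0.3086 − 0.04193ρ)·Δh = 0
0.3086 − 0.04193ρ = −Δg_obs/Δh = 0.18316
ρ = (0.3086 − 0.18316) / 0.04193 = 2.99 g/cm³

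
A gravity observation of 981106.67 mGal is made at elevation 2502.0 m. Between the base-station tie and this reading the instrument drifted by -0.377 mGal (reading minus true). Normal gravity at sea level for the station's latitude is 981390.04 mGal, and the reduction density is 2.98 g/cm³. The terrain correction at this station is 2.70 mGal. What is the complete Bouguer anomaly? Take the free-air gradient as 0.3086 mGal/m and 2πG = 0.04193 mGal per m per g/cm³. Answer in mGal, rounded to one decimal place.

179.2

Drift-corrected reading = 981106.67 − (-0.377) = 981107.047 mGal
Free-air correction = 0.3086 × 2502.0 = 772.12 mGal
Free-air anomaly = 981107.047 − 981390.04 + (772.12) = 489.127 mGal
Bouguer slab correction = 0.04193 × 2.98 × 2502.0 = 312.63 mGal
Simple Bouguer anomaly = 489.127 − (312.63) = 176.497 mGal
Complete Bouguer anomaly = 176.497 + 2.70 = 179.197 mGal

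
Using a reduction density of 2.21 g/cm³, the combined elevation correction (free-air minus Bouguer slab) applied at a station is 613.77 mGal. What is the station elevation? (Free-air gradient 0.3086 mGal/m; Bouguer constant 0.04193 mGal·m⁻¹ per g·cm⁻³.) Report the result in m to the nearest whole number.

Combined gradient = 0.3086 − 0.04193 × 2.21 = 0.2159347 mGal/m
h = 613.77 / 0.2159347 = 2842.39 m

2842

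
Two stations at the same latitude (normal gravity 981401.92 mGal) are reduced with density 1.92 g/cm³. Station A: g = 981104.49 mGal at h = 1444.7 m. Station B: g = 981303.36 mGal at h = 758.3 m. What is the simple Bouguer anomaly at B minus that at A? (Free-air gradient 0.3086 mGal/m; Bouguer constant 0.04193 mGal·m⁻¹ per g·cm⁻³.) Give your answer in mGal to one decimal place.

Δg_SB(A) = 981104.49 − 981401.92 + 0.3086×1444.7 − 0.04193×1.92×1444.7 = 32.10 mGal
Δg_SB(B) = 981303.36 − 981401.92 + 0.3086×758.3 − 0.04193×1.92×758.3 = 74.40 mGal
Difference = 74.40 − (32.10) = 42.30 mGal

42.3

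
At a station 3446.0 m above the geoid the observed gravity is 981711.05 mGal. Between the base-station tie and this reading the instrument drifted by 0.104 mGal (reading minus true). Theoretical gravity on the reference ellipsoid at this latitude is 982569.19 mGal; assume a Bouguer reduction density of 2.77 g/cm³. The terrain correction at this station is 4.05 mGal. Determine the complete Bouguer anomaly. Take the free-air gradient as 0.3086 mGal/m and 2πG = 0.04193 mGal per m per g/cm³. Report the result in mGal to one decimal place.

-191.0

Drift-corrected reading = 981711.05 − (0.104) = 981710.946 mGal
Free-air correction = 0.3086 × 3446.0 = 1063.44 mGal
Free-air anomaly = 981710.946 − 982569.19 + (1063.44) = 205.196 mGal
Bouguer slab correction = 0.04193 × 2.77 × 3446.0 = 400.24 mGal
Simple Bouguer anomaly = 205.196 − (400.24) = -195.044 mGal
Complete Bouguer anomaly = -195.044 + 4.05 = -190.994 mGal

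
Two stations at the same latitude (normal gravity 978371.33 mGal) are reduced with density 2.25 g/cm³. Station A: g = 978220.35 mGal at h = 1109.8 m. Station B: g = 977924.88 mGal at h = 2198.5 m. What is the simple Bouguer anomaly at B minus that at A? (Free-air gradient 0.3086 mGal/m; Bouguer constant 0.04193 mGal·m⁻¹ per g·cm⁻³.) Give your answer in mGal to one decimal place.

-62.2

Δg_SB(A) = 978220.35 − 978371.33 + 0.3086×1109.8 − 0.04193×2.25×1109.8 = 86.80 mGal
Δg_SB(B) = 977924.88 − 978371.33 + 0.3086×2198.5 − 0.04193×2.25×2198.5 = 24.60 mGal
Difference = 24.60 − (86.80) = -62.20 mGal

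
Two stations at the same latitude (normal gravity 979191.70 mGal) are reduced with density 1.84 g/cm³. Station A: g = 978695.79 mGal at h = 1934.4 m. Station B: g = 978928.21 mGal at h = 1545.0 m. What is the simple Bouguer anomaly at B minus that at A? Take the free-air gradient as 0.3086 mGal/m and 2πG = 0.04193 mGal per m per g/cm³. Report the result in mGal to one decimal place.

Δg_SB(A) = 978695.79 − 979191.70 + 0.3086×1934.4 − 0.04193×1.84×1934.4 = -48.20 mGal
Δg_SB(B) = 978928.21 − 979191.70 + 0.3086×1545.0 − 0.04193×1.84×1545.0 = 94.10 mGal
Difference = 94.10 − (-48.20) = 142.30 mGal

142.3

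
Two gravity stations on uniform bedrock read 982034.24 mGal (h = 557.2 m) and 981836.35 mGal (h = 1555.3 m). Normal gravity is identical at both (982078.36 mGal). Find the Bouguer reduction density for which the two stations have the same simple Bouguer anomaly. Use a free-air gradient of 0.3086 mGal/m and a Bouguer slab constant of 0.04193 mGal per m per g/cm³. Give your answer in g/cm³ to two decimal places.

2.63

Δg_obs = 981836.35 − 982034.24 = -197.89 mGal over Δh = 1555.3 − 557.2 = 998.1 m
Equal Bouguer anomalies ⇒ Δg_obs + (0.3086 − 0.04193ρ)·Δh = 0
0.3086 − 0.04193ρ = −Δg_obs/Δh = 0.19827
ρ = (0.3086 − 0.19827) / 0.04193 = 2.63 g/cm³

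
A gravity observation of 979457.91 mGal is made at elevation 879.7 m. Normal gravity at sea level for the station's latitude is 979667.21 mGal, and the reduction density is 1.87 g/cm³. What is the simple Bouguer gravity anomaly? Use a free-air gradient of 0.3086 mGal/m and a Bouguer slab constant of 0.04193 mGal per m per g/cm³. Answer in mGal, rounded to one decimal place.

Free-air correction = 0.3086 × 879.7 = 271.48 mGal
Free-air anomaly = 979457.91 − 979667.21 + (271.48) = 62.18 mGal
Bouguer slab correction = 0.04193 × 1.87 × 879.7 = 68.98 mGal
Simple Bouguer anomaly = 62.18 − (68.98) = -6.80 mGal

-6.8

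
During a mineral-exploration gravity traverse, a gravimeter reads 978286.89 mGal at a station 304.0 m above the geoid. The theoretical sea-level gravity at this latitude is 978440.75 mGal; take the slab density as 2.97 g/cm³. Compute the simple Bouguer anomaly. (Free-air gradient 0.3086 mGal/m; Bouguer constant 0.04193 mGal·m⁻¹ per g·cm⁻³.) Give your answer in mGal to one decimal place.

Free-air correction = 0.3086 × 304.0 = 93.81 mGal
Free-air anomaly = 978286.89 − 978440.75 + (93.81) = -60.05 mGal
Bouguer slab correction = 0.04193 × 2.97 × 304.0 = 37.86 mGal
Simple Bouguer anomaly = -60.05 − (37.86) = -97.91 mGal

-97.9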